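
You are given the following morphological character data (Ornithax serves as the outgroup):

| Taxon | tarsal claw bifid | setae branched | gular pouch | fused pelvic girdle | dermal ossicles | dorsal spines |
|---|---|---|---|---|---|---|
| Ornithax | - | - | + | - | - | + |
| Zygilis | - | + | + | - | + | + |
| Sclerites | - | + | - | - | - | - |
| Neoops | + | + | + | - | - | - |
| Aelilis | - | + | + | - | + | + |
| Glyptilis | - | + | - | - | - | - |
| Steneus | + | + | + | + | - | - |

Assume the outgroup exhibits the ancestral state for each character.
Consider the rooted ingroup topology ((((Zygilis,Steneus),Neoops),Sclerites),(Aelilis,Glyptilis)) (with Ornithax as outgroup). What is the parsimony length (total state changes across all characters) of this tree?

11

Map each character onto ((((Zygilis,Steneus),Neoops),Sclerites),(Aelilis,Glyptilis)) (rooted by Ornithax) and count the minimum state changes it requires (Fitch parsimony):
tarsal claw bifid: 2; setae branched: 1; gular pouch: 2; fused pelvic girdle: 1; dermal ossicles: 2; dorsal spines: 3.
Total tree length = 11.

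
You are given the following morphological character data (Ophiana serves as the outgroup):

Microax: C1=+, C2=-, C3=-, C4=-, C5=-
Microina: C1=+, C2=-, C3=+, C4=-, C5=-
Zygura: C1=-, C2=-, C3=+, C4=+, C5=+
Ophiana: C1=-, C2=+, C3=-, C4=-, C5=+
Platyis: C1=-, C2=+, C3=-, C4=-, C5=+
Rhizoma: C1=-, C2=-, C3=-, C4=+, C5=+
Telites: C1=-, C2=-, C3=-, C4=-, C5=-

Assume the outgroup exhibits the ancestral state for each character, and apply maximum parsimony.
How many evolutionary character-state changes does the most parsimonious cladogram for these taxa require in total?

6

Character polarity is set by the outgroup: the derived state is whichever differs from the outgroup's state, so for C2, C5 the derived state is '-', and for the remaining characters it is '+'.
Only Microax and Microina show the derived state '+' for C1, supporting them as a clade.
C2 (derived state '-') is shared by Microax, Microina, Rhizoma, Telites, and Zygura — a synapomorphy uniting that clade.
C3 (state '+') occurs in Microina and Zygura but conflicts with the nesting implied by the other characters — most parsimoniously interpreted as homoplasy.
C4: derived state '+' in Rhizoma and Zygura only — synapomorphy for {Rhizoma, Zygura}.
C5 (derived state '-') is shared by Microax, Microina, and Telites — a synapomorphy uniting that clade.
Most parsimonious ingroup topology: (((Rhizoma,Zygura),((Microina,Microax),Telites)),Platyis).
Changes per character on this tree: C1: 1; C2: 1; C3: 2; C4: 1; C5: 1.
Total = 6.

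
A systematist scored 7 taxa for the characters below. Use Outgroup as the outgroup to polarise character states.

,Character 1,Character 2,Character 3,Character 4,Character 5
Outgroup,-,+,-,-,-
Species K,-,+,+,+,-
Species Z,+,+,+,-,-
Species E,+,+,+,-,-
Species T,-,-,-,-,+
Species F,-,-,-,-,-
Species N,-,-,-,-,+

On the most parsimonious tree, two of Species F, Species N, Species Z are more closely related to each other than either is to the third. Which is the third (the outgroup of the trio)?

Character polarity is set by the outgroup: the derived state is whichever differs from the outgroup's state, so for Character 2 the derived state is '-', and for the remaining characters it is '+'.
Only Species E and Species Z show the derived state '+' for Character 1, supporting them as a clade.
Only Species F, Species N, and Species T show the derived state '-' for Character 2, supporting them as a clade.
Character 3 (derived state '+') is shared by Species E, Species K, and Species Z — a synapomorphy uniting that clade.
Character 4: derived state '+' in Species K only — an autapomorphy, so it tells us nothing about relationships among taxa.
Only Species N and Species T show the derived state '+' for Character 5, supporting them as a clade.
Most parsimonious ingroup topology: ((Species K,(Species Z,Species E)),((Species T,Species N),Species F)).
Species F and Species N share a more recent common ancestor with each other than either does with Species Z, so Species Z is the least closely related of the three.

Species Z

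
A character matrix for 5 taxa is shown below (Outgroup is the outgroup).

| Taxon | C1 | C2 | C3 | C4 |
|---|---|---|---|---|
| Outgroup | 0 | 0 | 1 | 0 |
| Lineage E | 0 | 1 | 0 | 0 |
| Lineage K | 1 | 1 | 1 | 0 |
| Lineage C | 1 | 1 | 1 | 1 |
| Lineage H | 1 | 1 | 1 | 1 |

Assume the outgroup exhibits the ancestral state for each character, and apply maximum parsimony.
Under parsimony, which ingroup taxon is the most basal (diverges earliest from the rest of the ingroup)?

Character polarity is set by the outgroup: the derived state is whichever differs from the outgroup's state, so for C3 the derived state is '0', and for the remaining characters it is '1'.
C1 (derived state '1') is shared by Lineage C, Lineage H, and Lineage K — a synapomorphy uniting that clade.
All ingroup taxa share the derived state '1' for C2; it defines the ingroup but does not resolve relationships within it.
C3: derived state '0' in Lineage E only — an autapomorphy, so it tells us nothing about relationships among taxa.
C4: derived state '1' in Lineage C and Lineage H only — synapomorphy for {Lineage C, Lineage H}.
Most parsimonious ingroup topology: (Lineage E,(Lineage K,(Lineage C,Lineage H))).
Lineage E is sister to the clade containing all other ingroup taxa, so it is the earliest-diverging (most basal) ingroup lineage.

Lineage E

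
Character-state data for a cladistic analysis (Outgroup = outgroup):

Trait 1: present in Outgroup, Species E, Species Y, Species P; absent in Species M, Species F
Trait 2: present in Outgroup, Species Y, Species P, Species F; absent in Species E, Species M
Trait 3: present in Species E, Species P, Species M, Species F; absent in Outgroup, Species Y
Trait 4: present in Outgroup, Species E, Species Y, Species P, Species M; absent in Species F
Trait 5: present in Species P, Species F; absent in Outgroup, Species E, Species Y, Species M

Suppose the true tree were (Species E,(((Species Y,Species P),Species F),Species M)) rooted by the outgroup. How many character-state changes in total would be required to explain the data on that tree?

Map each character onto (Species E,(((Species Y,Species P),Species F),Species M)) (rooted by Outgroup) and count the minimum state changes it requires (Fitch parsimony):
Trait 1: 2; Trait 2: 2; Trait 3: 2; Trait 4: 1; Trait 5: 2.
Total tree length = 9.

9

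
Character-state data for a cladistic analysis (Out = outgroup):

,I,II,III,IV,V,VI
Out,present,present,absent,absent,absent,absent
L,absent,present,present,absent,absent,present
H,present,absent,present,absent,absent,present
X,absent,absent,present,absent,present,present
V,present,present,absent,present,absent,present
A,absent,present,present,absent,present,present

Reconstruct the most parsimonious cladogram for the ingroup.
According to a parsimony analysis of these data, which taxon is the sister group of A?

X

Character polarity is set by the outgroup: the derived state is whichever differs from the outgroup's state, so for I, II the derived state is 'absent', and for the remaining characters it is 'present'.
I: derived state 'absent' in A, L, and X only — synapomorphy for {A, L, X}.
II (state 'absent') occurs in H and X but conflicts with the nesting implied by the other characters — most parsimoniously interpreted as homoplasy.
III (derived state 'present') is shared by A, H, L, and X — a synapomorphy uniting that clade.
IV: derived state 'present' in V only — an autapomorphy, so it tells us nothing about relationships among taxa.
V: derived state 'present' in A and X only — synapomorphy for {A, X}.
All ingroup taxa share the derived state 'present' for VI; it defines the ingroup but does not resolve relationships within it.
Most parsimonious ingroup topology: (((L,(X,A)),H),V).
A and X form a cherry on this tree, so they are sister taxa.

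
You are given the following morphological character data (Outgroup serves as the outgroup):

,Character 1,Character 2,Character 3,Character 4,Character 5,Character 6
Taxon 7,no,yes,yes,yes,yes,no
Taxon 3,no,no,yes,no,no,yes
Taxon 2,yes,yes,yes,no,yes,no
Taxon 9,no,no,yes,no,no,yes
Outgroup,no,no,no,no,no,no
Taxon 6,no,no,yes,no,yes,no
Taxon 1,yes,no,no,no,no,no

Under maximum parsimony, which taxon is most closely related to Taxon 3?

The outgroup has state 'no' for every character, so 'yes' is the derived state throughout.
Character 1 (state 'yes') occurs in Taxon 1 and Taxon 2 but conflicts with the nesting implied by the other characters — most parsimoniously interpreted as homoplasy.
Character 2: derived state 'yes' in Taxon 2 and Taxon 7 only — synapomorphy for {Taxon 2, Taxon 7}.
Character 3: derived state 'yes' in Taxon 2, Taxon 3, Taxon 6, Taxon 7, and Taxon 9 only — synapomorphy for {Taxon 2, Taxon 3, Taxon 6, Taxon 7, Taxon 9}.
Character 4: derived state 'yes' in Taxon 7 only — an autapomorphy, so it tells us nothing about relationships among taxa.
Character 5: derived state 'yes' in Taxon 2, Taxon 6, and Taxon 7 only — synapomorphy for {Taxon 2, Taxon 6, Taxon 7}.
Only Taxon 3 and Taxon 9 show the derived state 'yes' for Character 6, supporting them as a clade.
Most parsimonious ingroup topology: (((Taxon 6,(Taxon 2,Taxon 7)),(Taxon 9,Taxon 3)),Taxon 1).
Taxon 3 and Taxon 9 form a cherry on this tree, so they are sister taxa.

Taxon 9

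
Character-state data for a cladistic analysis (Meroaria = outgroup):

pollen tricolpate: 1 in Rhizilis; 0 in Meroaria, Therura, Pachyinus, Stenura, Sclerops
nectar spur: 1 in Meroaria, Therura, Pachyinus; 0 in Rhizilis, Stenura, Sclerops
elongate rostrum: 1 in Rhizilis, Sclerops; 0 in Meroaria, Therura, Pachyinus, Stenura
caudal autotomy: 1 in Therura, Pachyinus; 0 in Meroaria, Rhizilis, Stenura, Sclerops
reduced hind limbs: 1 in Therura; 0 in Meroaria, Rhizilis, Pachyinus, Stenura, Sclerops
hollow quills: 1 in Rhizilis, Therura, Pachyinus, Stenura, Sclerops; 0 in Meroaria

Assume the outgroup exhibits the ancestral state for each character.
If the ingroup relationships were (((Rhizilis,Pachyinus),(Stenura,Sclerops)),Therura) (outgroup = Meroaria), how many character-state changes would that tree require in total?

9

Map each character onto (((Rhizilis,Pachyinus),(Stenura,Sclerops)),Therura) (rooted by Meroaria) and count the minimum state changes it requires (Fitch parsimony):
pollen tricolpate: 1; nectar spur: 2; elongate rostrum: 2; caudal autotomy: 2; reduced hind limbs: 1; hollow quills: 1.
Total tree length = 9.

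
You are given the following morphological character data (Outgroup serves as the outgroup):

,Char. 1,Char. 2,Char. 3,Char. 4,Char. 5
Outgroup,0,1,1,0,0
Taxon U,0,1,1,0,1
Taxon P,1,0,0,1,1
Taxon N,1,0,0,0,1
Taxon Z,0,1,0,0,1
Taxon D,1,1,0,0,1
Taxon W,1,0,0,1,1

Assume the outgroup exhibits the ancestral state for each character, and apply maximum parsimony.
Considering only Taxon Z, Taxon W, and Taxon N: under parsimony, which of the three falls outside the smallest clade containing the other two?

Taxon Z

Character polarity is set by the outgroup: the derived state is whichever differs from the outgroup's state, so for Char. 2, Char. 3 the derived state is '0', and for the remaining characters it is '1'.
Only Taxon D, Taxon N, Taxon P, and Taxon W show the derived state '1' for Char. 1, supporting them as a clade.
Char. 2 (derived state '0') is shared by Taxon N, Taxon P, and Taxon W — a synapomorphy uniting that clade.
Char. 3 (derived state '0') is shared by Taxon D, Taxon N, Taxon P, Taxon W, and Taxon Z — a synapomorphy uniting that clade.
Char. 4 (derived state '1') is shared by Taxon P and Taxon W — a synapomorphy uniting that clade.
Char. 5 (derived state '1') is shared by all ingroup taxa — unites the whole ingroup.
Most parsimonious ingroup topology: (Taxon U,((((Taxon P,Taxon W),Taxon N),Taxon D),Taxon Z)).
Taxon N and Taxon W share a more recent common ancestor with each other than either does with Taxon Z, so Taxon Z is the least closely related of the three.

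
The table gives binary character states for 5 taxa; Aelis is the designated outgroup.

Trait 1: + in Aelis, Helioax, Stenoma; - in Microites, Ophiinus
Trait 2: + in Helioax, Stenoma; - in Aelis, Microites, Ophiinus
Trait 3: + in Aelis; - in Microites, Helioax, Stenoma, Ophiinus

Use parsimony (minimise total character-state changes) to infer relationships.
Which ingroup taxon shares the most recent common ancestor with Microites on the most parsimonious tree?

Ophiinus

Character polarity is set by the outgroup: the derived state is whichever differs from the outgroup's state, so for Trait 1, Trait 3 the derived state is '-', and for the remaining characters it is '+'.
Only Microites and Ophiinus show the derived state '-' for Trait 1, supporting them as a clade.
Trait 2 (derived state '+') is shared by Helioax and Stenoma — a synapomorphy uniting that clade.
Trait 3 (derived state '-') is shared by all ingroup taxa — unites the whole ingroup.
Most parsimonious ingroup topology: ((Microites,Ophiinus),(Helioax,Stenoma)).
Microites and Ophiinus form a cherry on this tree, so they are sister taxa.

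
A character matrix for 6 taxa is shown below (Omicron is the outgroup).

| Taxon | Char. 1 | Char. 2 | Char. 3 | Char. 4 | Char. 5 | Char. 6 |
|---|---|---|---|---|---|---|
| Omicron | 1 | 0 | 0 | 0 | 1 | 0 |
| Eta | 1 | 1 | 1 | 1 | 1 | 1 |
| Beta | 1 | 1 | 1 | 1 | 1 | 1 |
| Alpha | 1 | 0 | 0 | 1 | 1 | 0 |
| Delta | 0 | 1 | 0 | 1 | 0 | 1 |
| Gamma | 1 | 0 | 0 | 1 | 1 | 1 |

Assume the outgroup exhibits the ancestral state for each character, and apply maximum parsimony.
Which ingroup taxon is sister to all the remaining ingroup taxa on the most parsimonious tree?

Alpha

Character polarity is set by the outgroup: the derived state is whichever differs from the outgroup's state, so for Char. 1, Char. 5 the derived state is '0', and for the remaining characters it is '1'.
Char. 1 (derived state '0') is unique to Delta (autapomorphy; uninformative for grouping).
Char. 2: derived state '1' in Beta, Delta, and Eta only — synapomorphy for {Beta, Delta, Eta}.
Char. 3 (derived state '1') is shared by Beta and Eta — a synapomorphy uniting that clade.
All ingroup taxa share the derived state '1' for Char. 4; it defines the ingroup but does not resolve relationships within it.
Char. 5 (derived state '0') is unique to Delta (autapomorphy; uninformative for grouping).
Only Beta, Delta, Eta, and Gamma show the derived state '1' for Char. 6, supporting them as a clade.
Most parsimonious ingroup topology: ((((Eta,Beta),Delta),Gamma),Alpha).
Alpha is sister to the clade containing all other ingroup taxa, so it is the earliest-diverging (most basal) ingroup lineage.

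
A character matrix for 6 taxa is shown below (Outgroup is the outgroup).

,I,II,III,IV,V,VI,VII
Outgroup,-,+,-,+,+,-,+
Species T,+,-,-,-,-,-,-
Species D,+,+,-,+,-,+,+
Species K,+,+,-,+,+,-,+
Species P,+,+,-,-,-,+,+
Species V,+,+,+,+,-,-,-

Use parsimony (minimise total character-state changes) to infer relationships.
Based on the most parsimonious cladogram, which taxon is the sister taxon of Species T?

Species V

Character polarity is set by the outgroup: the derived state is whichever differs from the outgroup's state, so for II, IV, V, VII the derived state is '-', and for the remaining characters it is '+'.
All ingroup taxa share the derived state '+' for I; it defines the ingroup but does not resolve relationships within it.
II (derived state '-') is unique to Species T (autapomorphy; uninformative for grouping).
III (derived state '+') is unique to Species V (autapomorphy; uninformative for grouping).
IV groups Species P and Species T, which is incompatible with the clades supported by the remaining characters; treating it as convergent (homoplasy) costs fewer steps than any alternative tree.
V: derived state '-' in Species D, Species P, Species T, and Species V only — synapomorphy for {Species D, Species P, Species T, Species V}.
VI (derived state '+') is shared by Species D and Species P — a synapomorphy uniting that clade.
VII (derived state '-') is shared by Species T and Species V — a synapomorphy uniting that clade.
Most parsimonious ingroup topology: (((Species T,Species V),(Species D,Species P)),Species K).
Species T and Species V form a cherry on this tree, so they are sister taxa.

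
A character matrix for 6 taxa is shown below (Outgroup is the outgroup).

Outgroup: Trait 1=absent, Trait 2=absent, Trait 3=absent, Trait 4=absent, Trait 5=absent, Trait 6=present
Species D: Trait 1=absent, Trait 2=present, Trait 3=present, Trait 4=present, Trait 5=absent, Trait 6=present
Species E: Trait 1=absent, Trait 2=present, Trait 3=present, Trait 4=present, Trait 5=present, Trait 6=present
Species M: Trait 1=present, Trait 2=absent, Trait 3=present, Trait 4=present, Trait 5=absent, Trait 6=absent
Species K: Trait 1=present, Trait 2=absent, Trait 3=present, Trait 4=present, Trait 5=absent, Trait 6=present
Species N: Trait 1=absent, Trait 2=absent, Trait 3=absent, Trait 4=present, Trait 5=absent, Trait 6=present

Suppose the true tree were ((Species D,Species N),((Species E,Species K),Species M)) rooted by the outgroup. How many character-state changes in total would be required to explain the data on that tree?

9

Map each character onto ((Species D,Species N),((Species E,Species K),Species M)) (rooted by Outgroup) and count the minimum state changes it requires (Fitch parsimony):
Trait 1: 2; Trait 2: 2; Trait 3: 2; Trait 4: 1; Trait 5: 1; Trait 6: 1.
Total tree length = 9.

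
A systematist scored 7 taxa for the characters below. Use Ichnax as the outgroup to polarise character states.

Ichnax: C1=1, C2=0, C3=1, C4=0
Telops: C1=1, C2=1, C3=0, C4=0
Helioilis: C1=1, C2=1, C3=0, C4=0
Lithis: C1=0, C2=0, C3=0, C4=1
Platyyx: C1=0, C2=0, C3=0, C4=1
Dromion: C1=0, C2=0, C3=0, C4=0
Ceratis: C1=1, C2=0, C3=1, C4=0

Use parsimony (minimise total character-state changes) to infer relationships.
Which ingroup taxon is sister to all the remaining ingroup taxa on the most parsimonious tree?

Ceratis

Character polarity is set by the outgroup: the derived state is whichever differs from the outgroup's state, so for C1, C3 the derived state is '0', and for the remaining characters it is '1'.
C1 (derived state '0') is shared by Dromion, Lithis, and Platyyx — a synapomorphy uniting that clade.
C2 (derived state '1') is shared by Helioilis and Telops — a synapomorphy uniting that clade.
C3: derived state '0' in Dromion, Helioilis, Lithis, Platyyx, and Telops only — synapomorphy for {Dromion, Helioilis, Lithis, Platyyx, Telops}.
Only Lithis and Platyyx show the derived state '1' for C4, supporting them as a clade.
Most parsimonious ingroup topology: (((Telops,Helioilis),((Lithis,Platyyx),Dromion)),Ceratis).
Ceratis is sister to the clade containing all other ingroup taxa, so it is the earliest-diverging (most basal) ingroup lineage.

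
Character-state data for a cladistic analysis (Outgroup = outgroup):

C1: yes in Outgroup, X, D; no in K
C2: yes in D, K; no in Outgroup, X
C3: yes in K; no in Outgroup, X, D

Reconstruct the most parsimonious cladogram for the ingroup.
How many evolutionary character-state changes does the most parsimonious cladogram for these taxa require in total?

3

Character polarity is set by the outgroup: the derived state is whichever differs from the outgroup's state, so for C1 the derived state is 'no', and for the remaining characters it is 'yes'.
C1 (derived state 'no') is unique to K (autapomorphy; uninformative for grouping).
C2: derived state 'yes' in D and K only — synapomorphy for {D, K}.
C3: derived state 'yes' in K only — an autapomorphy, so it tells us nothing about relationships among taxa.
Most parsimonious ingroup topology: (X,(D,K)).
Changes per character on this tree: C1: 1; C2: 1; C3: 1.
Total = 3.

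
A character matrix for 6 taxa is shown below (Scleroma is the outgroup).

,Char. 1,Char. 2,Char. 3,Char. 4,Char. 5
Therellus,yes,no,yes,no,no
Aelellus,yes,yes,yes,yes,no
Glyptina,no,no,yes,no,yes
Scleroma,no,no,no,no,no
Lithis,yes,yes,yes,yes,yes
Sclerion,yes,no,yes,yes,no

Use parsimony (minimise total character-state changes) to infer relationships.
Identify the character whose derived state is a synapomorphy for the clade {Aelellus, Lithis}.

The outgroup has state 'no' for every character, so 'yes' is the derived state throughout.
Char. 1 (derived state 'yes') is shared by Aelellus, Lithis, Sclerion, and Therellus — a synapomorphy uniting that clade.
Char. 2: derived state 'yes' in Aelellus and Lithis only — synapomorphy for {Aelellus, Lithis}.
Char. 3 (derived state 'yes') is shared by all ingroup taxa — unites the whole ingroup.
Only Aelellus, Lithis, and Sclerion show the derived state 'yes' for Char. 4, supporting them as a clade.
Char. 5 (state 'yes') occurs in Glyptina and Lithis but conflicts with the nesting implied by the other characters — most parsimoniously interpreted as homoplasy.
Most parsimonious ingroup topology: (Glyptina,(((Lithis,Aelellus),Sclerion),Therellus)).
The clade {Aelellus, Lithis} is supported by Char. 2: its derived state 'yes' occurs in exactly those taxa and in no other taxon (including the outgroup).

Char. 2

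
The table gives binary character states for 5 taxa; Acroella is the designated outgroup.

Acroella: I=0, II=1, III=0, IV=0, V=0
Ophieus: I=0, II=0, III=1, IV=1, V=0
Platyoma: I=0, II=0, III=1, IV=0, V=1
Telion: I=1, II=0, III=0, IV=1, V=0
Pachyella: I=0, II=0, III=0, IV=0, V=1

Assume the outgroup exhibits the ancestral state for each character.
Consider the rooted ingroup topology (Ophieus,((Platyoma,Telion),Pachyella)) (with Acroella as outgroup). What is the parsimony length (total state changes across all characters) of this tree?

8

Map each character onto (Ophieus,((Platyoma,Telion),Pachyella)) (rooted by Acroella) and count the minimum state changes it requires (Fitch parsimony):
I: 1; II: 1; III: 2; IV: 2; V: 2.
Total tree length = 8.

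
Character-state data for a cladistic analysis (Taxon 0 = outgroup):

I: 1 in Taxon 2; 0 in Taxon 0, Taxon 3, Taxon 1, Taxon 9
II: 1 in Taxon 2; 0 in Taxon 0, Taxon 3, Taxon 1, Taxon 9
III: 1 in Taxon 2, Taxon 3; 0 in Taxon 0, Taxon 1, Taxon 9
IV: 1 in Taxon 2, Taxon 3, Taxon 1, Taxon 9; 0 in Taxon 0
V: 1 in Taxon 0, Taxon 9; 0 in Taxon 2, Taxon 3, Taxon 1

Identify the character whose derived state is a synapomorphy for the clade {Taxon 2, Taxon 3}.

III

Character polarity is set by the outgroup: the derived state is whichever differs from the outgroup's state, so for V the derived state is '0', and for the remaining characters it is '1'.
I: derived state '1' in Taxon 2 only — an autapomorphy, so it tells us nothing about relationships among taxa.
II (derived state '1') is unique to Taxon 2 (autapomorphy; uninformative for grouping).
III (derived state '1') is shared by Taxon 2 and Taxon 3 — a synapomorphy uniting that clade.
All ingroup taxa share the derived state '1' for IV; it defines the ingroup but does not resolve relationships within it.
V (derived state '0') is shared by Taxon 1, Taxon 2, and Taxon 3 — a synapomorphy uniting that clade.
Most parsimonious ingroup topology: (((Taxon 2,Taxon 3),Taxon 1),Taxon 9).
The clade {Taxon 2, Taxon 3} is supported by III: its derived state '1' occurs in exactly those taxa and in no other taxon (including the outgroup).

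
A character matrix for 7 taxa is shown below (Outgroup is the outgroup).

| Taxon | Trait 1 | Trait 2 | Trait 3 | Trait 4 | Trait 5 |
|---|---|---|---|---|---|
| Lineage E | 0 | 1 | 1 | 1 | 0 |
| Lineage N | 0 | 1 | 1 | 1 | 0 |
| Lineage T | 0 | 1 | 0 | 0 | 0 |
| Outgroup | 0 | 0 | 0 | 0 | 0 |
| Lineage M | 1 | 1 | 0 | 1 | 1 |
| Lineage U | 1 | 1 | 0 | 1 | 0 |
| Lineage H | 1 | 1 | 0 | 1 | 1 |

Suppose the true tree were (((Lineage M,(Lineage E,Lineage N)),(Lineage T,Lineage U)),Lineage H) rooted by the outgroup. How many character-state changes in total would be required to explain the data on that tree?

9

Map each character onto (((Lineage M,(Lineage E,Lineage N)),(Lineage T,Lineage U)),Lineage H) (rooted by Outgroup) and count the minimum state changes it requires (Fitch parsimony):
Trait 1: 3; Trait 2: 1; Trait 3: 1; Trait 4: 2; Trait 5: 2.
Total tree length = 9.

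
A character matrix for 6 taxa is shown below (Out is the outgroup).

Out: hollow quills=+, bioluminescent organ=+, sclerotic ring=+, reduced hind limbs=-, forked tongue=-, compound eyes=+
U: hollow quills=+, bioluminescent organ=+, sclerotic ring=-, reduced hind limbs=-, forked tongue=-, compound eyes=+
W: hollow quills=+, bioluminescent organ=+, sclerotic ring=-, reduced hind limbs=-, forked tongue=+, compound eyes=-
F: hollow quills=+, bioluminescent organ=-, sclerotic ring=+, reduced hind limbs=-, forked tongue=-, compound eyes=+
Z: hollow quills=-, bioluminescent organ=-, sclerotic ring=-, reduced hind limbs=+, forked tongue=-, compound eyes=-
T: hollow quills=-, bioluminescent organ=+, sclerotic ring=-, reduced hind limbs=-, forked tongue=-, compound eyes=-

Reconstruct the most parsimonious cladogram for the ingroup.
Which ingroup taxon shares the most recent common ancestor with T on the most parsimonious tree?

Z

Character polarity is set by the outgroup: the derived state is whichever differs from the outgroup's state, so for hollow quills, bioluminescent organ, sclerotic ring, compound eyes the derived state is '-', and for the remaining characters it is '+'.
hollow quills: derived state '-' in T and Z only — synapomorphy for {T, Z}.
bioluminescent organ groups F and Z, which is incompatible with the clades supported by the remaining characters; treating it as convergent (homoplasy) costs fewer steps than any alternative tree.
Only T, U, W, and Z show the derived state '-' for sclerotic ring, supporting them as a clade.
reduced hind limbs: derived state '+' in Z only — an autapomorphy, so it tells us nothing about relationships among taxa.
forked tongue (derived state '+') is unique to W (autapomorphy; uninformative for grouping).
compound eyes: derived state '-' in T, W, and Z only — synapomorphy for {T, W, Z}.
Most parsimonious ingroup topology: ((U,(W,(Z,T))),F).
T and Z form a cherry on this tree, so they are sister taxa.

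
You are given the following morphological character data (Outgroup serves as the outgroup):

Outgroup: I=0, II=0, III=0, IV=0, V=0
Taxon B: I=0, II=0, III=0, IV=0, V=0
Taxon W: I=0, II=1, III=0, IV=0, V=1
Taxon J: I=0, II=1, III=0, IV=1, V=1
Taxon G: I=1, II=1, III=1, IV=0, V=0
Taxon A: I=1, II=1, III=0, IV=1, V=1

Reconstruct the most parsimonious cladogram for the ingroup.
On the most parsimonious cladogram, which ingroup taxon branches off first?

Taxon B

The outgroup has state '0' for every character, so '1' is the derived state throughout.
I groups Taxon A and Taxon G, which is incompatible with the clades supported by the remaining characters; treating it as convergent (homoplasy) costs fewer steps than any alternative tree.
II: derived state '1' in Taxon A, Taxon G, Taxon J, and Taxon W only — synapomorphy for {Taxon A, Taxon G, Taxon J, Taxon W}.
III: derived state '1' in Taxon G only — an autapomorphy, so it tells us nothing about relationships among taxa.
Only Taxon A and Taxon J show the derived state '1' for IV, supporting them as a clade.
V (derived state '1') is shared by Taxon A, Taxon J, and Taxon W — a synapomorphy uniting that clade.
Most parsimonious ingroup topology: (Taxon B,((Taxon W,(Taxon J,Taxon A)),Taxon G)).
Taxon B is sister to the clade containing all other ingroup taxa, so it is the earliest-diverging (most basal) ingroup lineage.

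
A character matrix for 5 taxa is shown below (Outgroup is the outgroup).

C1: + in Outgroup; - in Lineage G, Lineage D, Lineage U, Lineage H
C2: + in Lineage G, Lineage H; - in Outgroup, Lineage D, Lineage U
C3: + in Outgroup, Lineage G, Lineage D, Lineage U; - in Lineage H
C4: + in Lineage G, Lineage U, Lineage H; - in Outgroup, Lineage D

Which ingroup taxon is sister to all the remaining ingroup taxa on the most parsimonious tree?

Lineage D

Character polarity is set by the outgroup: the derived state is whichever differs from the outgroup's state, so for C1, C3 the derived state is '-', and for the remaining characters it is '+'.
C1 (derived state '-') is shared by all ingroup taxa — unites the whole ingroup.
C2: derived state '+' in Lineage G and Lineage H only — synapomorphy for {Lineage G, Lineage H}.
C3 (derived state '-') is unique to Lineage H (autapomorphy; uninformative for grouping).
C4: derived state '+' in Lineage G, Lineage H, and Lineage U only — synapomorphy for {Lineage G, Lineage H, Lineage U}.
Most parsimonious ingroup topology: (((Lineage G,Lineage H),Lineage U),Lineage D).
Lineage D is sister to the clade containing all other ingroup taxa, so it is the earliest-diverging (most basal) ingroup lineage.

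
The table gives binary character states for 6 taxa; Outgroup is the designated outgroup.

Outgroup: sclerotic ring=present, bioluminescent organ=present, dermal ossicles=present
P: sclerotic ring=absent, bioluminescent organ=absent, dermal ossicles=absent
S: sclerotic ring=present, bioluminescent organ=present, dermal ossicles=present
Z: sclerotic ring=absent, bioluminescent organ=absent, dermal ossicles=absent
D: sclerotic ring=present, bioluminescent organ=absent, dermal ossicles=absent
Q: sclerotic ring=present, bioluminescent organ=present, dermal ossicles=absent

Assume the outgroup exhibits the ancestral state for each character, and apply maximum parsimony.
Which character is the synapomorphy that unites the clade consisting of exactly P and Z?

The outgroup has state 'present' for every character, so 'absent' is the derived state throughout.
Only P and Z show the derived state 'absent' for sclerotic ring, supporting them as a clade.
bioluminescent organ: derived state 'absent' in D, P, and Z only — synapomorphy for {D, P, Z}.
dermal ossicles (derived state 'absent') is shared by D, P, Q, and Z — a synapomorphy uniting that clade.
Most parsimonious ingroup topology: ((((P,Z),D),Q),S).
The clade {P, Z} is supported by sclerotic ring: its derived state 'absent' occurs in exactly those taxa and in no other taxon (including the outgroup).

sclerotic ring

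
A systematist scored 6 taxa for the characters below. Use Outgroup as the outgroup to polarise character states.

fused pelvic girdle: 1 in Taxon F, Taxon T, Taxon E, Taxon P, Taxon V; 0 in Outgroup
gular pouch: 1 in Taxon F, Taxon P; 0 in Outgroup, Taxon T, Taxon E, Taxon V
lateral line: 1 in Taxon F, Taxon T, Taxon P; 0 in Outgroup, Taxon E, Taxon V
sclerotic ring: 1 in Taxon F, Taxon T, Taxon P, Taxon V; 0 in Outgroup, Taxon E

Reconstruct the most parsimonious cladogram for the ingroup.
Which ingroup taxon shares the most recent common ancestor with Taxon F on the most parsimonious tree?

The outgroup has state '0' for every character, so '1' is the derived state throughout.
fused pelvic girdle (derived state '1') is shared by all ingroup taxa — unites the whole ingroup.
Only Taxon F and Taxon P show the derived state '1' for gular pouch, supporting them as a clade.
Only Taxon F, Taxon P, and Taxon T show the derived state '1' for lateral line, supporting them as a clade.
sclerotic ring: derived state '1' in Taxon F, Taxon P, Taxon T, and Taxon V only — synapomorphy for {Taxon F, Taxon P, Taxon T, Taxon V}.
Most parsimonious ingroup topology: ((((Taxon F,Taxon P),Taxon T),Taxon V),Taxon E).
Taxon F and Taxon P form a cherry on this tree, so they are sister taxa.

Taxon P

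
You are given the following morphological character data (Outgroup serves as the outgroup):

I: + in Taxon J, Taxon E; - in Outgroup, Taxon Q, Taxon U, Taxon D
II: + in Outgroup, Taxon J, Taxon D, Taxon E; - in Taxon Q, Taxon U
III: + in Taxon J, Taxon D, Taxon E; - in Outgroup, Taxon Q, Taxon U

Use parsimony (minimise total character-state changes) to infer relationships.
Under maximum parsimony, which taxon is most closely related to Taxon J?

Character polarity is set by the outgroup: the derived state is whichever differs from the outgroup's state, so for II the derived state is '-', and for the remaining characters it is '+'.
Only Taxon E and Taxon J show the derived state '+' for I, supporting them as a clade.
II (derived state '-') is shared by Taxon Q and Taxon U — a synapomorphy uniting that clade.
III: derived state '+' in Taxon D, Taxon E, and Taxon J only — synapomorphy for {Taxon D, Taxon E, Taxon J}.
Most parsimonious ingroup topology: ((Taxon Q,Taxon U),((Taxon J,Taxon E),Taxon D)).
Taxon J and Taxon E form a cherry on this tree, so they are sister taxa.

Taxon E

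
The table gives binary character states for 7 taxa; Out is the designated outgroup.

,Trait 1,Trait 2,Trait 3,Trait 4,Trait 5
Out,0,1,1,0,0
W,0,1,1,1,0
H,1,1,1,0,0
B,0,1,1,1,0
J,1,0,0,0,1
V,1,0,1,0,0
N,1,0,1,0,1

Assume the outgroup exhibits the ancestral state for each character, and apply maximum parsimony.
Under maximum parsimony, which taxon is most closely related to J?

N

Character polarity is set by the outgroup: the derived state is whichever differs from the outgroup's state, so for Trait 2, Trait 3 the derived state is '0', and for the remaining characters it is '1'.
Only H, J, N, and V show the derived state '1' for Trait 1, supporting them as a clade.
Only J, N, and V show the derived state '0' for Trait 2, supporting them as a clade.
Trait 3 (derived state '0') is unique to J (autapomorphy; uninformative for grouping).
Trait 4 (derived state '1') is shared by B and W — a synapomorphy uniting that clade.
Trait 5: derived state '1' in J and N only — synapomorphy for {J, N}.
Most parsimonious ingroup topology: ((W,B),(H,((J,N),V))).
J and N form a cherry on this tree, so they are sister taxa.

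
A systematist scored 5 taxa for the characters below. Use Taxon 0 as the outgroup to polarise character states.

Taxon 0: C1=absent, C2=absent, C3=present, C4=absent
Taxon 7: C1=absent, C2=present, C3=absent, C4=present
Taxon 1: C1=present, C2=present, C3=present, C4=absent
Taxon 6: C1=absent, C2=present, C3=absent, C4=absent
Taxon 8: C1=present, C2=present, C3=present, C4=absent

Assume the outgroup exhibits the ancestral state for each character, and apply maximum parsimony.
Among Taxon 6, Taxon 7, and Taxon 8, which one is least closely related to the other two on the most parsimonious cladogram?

Character polarity is set by the outgroup: the derived state is whichever differs from the outgroup's state, so for C3 the derived state is 'absent', and for the remaining characters it is 'present'.
C1: derived state 'present' in Taxon 1 and Taxon 8 only — synapomorphy for {Taxon 1, Taxon 8}.
All ingroup taxa share the derived state 'present' for C2; it defines the ingroup but does not resolve relationships within it.
C3: derived state 'absent' in Taxon 6 and Taxon 7 only — synapomorphy for {Taxon 6, Taxon 7}.
C4 (derived state 'present') is unique to Taxon 7 (autapomorphy; uninformative for grouping).
Most parsimonious ingroup topology: ((Taxon 7,Taxon 6),(Taxon 1,Taxon 8)).
Taxon 6 and Taxon 7 share a more recent common ancestor with each other than either does with Taxon 8, so Taxon 8 is the least closely related of the three.

Taxon 8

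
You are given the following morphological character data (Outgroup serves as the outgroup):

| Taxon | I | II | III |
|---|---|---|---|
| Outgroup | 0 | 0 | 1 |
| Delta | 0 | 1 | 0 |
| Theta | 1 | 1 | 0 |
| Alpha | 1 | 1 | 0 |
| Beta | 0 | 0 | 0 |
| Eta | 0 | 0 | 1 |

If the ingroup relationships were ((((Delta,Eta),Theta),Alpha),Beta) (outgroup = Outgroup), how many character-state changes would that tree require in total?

6

Map each character onto ((((Delta,Eta),Theta),Alpha),Beta) (rooted by Outgroup) and count the minimum state changes it requires (Fitch parsimony):
I: 2; II: 2; III: 2.
Total tree length = 6.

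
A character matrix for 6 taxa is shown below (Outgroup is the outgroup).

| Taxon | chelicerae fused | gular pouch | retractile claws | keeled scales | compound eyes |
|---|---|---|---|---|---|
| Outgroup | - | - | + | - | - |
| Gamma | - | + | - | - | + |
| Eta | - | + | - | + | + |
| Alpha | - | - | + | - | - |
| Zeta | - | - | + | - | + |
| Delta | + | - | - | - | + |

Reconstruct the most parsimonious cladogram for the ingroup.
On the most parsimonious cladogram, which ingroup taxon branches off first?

Alpha

Character polarity is set by the outgroup: the derived state is whichever differs from the outgroup's state, so for retractile claws the derived state is '-', and for the remaining characters it is '+'.
chelicerae fused: derived state '+' in Delta only — an autapomorphy, so it tells us nothing about relationships among taxa.
gular pouch: derived state '+' in Eta and Gamma only — synapomorphy for {Eta, Gamma}.
Only Delta, Eta, and Gamma show the derived state '-' for retractile claws, supporting them as a clade.
keeled scales (derived state '+') is unique to Eta (autapomorphy; uninformative for grouping).
compound eyes (derived state '+') is shared by Delta, Eta, Gamma, and Zeta — a synapomorphy uniting that clade.
Most parsimonious ingroup topology: ((((Gamma,Eta),Delta),Zeta),Alpha).
Alpha is sister to the clade containing all other ingroup taxa, so it is the earliest-diverging (most basal) ingroup lineage.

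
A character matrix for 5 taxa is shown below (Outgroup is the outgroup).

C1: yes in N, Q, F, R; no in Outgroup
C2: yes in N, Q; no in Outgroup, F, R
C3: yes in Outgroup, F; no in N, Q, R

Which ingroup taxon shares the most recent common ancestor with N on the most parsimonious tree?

Character polarity is set by the outgroup: the derived state is whichever differs from the outgroup's state, so for C3 the derived state is 'no', and for the remaining characters it is 'yes'.
C1 (derived state 'yes') is shared by all ingroup taxa — unites the whole ingroup.
C2: derived state 'yes' in N and Q only — synapomorphy for {N, Q}.
C3 (derived state 'no') is shared by N, Q, and R — a synapomorphy uniting that clade.
Most parsimonious ingroup topology: (((N,Q),R),F).
N and Q form a cherry on this tree, so they are sister taxa.

Q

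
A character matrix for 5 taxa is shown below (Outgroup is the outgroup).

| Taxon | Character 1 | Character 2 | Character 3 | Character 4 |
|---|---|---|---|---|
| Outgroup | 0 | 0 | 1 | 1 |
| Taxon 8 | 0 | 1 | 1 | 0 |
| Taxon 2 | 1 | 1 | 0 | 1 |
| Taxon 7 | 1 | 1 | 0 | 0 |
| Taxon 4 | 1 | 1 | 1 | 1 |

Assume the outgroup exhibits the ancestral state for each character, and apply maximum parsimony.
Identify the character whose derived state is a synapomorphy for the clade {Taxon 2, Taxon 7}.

Character 3

Character polarity is set by the outgroup: the derived state is whichever differs from the outgroup's state, so for Character 3, Character 4 the derived state is '0', and for the remaining characters it is '1'.
Character 1 (derived state '1') is shared by Taxon 2, Taxon 4, and Taxon 7 — a synapomorphy uniting that clade.
All ingroup taxa share the derived state '1' for Character 2; it defines the ingroup but does not resolve relationships within it.
Only Taxon 2 and Taxon 7 show the derived state '0' for Character 3, supporting them as a clade.
Character 4 (state '0') occurs in Taxon 7 and Taxon 8 but conflicts with the nesting implied by the other characters — most parsimoniously interpreted as homoplasy.
Most parsimonious ingroup topology: (Taxon 8,((Taxon 2,Taxon 7),Taxon 4)).
The clade {Taxon 2, Taxon 7} is supported by Character 3: its derived state '0' occurs in exactly those taxa and in no other taxon (including the outgroup).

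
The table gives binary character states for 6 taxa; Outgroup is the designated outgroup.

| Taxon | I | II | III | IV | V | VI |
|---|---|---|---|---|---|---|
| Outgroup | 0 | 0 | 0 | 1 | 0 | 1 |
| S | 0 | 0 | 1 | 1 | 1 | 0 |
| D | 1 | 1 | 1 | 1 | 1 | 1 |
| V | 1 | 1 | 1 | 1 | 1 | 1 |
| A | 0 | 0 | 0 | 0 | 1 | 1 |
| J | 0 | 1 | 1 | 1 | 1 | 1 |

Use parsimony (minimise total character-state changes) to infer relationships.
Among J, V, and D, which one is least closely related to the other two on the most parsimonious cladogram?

J

Character polarity is set by the outgroup: the derived state is whichever differs from the outgroup's state, so for IV, VI the derived state is '0', and for the remaining characters it is '1'.
Only D and V show the derived state '1' for I, supporting them as a clade.
II: derived state '1' in D, J, and V only — synapomorphy for {D, J, V}.
Only D, J, S, and V show the derived state '1' for III, supporting them as a clade.
IV: derived state '0' in A only — an autapomorphy, so it tells us nothing about relationships among taxa.
All ingroup taxa share the derived state '1' for V; it defines the ingroup but does not resolve relationships within it.
VI: derived state '0' in S only — an autapomorphy, so it tells us nothing about relationships among taxa.
Most parsimonious ingroup topology: ((S,((D,V),J)),A).
D and V share a more recent common ancestor with each other than either does with J, so J is the least closely related of the three.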